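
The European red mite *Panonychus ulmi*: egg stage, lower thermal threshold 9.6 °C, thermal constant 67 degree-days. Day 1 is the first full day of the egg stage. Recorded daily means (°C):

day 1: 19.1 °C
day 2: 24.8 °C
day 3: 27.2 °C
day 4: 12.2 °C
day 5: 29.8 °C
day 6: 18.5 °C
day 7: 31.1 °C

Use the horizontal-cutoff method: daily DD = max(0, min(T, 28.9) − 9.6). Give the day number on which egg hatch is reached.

Daily DD above 9.6 °C (capped at 19.3): 9.5, 15.2, 17.6, 2.6, 19.3, 8.9, 19.3.
Cumulative: 9.5, 24.7, 42.3, 44.9, 64.2, 73.1, 92.4.
The total first reaches 67 DD on day 6.

day 6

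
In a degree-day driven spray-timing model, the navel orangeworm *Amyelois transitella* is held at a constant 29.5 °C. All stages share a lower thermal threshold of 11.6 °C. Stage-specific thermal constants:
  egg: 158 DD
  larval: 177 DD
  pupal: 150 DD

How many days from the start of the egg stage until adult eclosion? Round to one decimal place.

27.1 days

Daily accumulation at 29.5 °C = 29.5 − 11.6 = 17.9 DD/day.
Total K = 158 + 177 + 150 = 485 DD.
Total duration = 485 / 17.9 = 27.095 ≈ 27.1 days.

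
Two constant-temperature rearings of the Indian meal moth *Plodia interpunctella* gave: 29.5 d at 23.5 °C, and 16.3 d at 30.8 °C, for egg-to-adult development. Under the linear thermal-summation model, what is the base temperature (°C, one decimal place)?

Under the model K = D·(T − T_b), so D₁·(T₁ − T_b) = D₂·(T₂ − T_b).
29.5·(23.5 − T_b) = 16.3·(30.8 − T_b)
T_b = (29.5·23.5 − 16.3·30.8) / (29.5 − 16.3) = 191.21 / 13.2 = 14.486 °C ≈ 14.5 °C.

14.5 °C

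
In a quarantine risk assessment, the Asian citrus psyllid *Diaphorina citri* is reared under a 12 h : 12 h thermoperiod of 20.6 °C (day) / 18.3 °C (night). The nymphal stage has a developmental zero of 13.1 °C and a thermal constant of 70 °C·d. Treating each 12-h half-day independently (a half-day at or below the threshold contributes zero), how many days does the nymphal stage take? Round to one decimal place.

Day half: max(0, 20.6 − 13.1) × 0.5 = 7.5 × 0.5 = 3.75 DD.
Night half: max(0, 18.3 − 13.1) × 0.5 = 5.2 × 0.5 = 2.60 DD.
Per 24 h: 6.35 DD/day.
Duration = 70 / 6.35 = 11.024 ≈ 11.0 days.

11.0 days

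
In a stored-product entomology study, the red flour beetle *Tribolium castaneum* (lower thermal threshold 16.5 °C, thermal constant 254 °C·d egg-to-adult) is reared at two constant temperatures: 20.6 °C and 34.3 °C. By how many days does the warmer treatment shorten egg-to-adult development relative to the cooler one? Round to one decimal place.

47.7 days

At 20.6 °C: 254 / (20.6 − 16.5) = 254 / 4.1 = 61.951 d.
At 34.3 °C: 254 / (34.3 − 16.5) = 254 / 17.8 = 14.270 d.
Difference = |61.951 − 14.270| = 47.682 ≈ 47.7 days.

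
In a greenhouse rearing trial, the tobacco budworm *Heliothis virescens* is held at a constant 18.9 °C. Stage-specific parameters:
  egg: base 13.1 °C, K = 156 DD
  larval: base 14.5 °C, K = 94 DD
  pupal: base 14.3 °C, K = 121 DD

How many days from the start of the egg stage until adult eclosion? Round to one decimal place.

egg: 156 / (18.9 − 13.1) = 156 / 5.8 = 26.897 d.
larval: 94 / (18.9 − 14.5) = 94 / 4.4 = 21.364 d.
pupal: 121 / (18.9 − 14.3) = 121 / 4.6 = 26.304 d.
Sum = 74.565 ≈ 74.6 days.

74.6 days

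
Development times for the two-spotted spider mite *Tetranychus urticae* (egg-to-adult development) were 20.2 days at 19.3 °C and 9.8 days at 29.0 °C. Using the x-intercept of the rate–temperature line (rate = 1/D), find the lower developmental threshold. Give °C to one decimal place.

10.2 °C

Linear rate model ⇒ the product D·(T − T_b) is constant across temperatures.
20.2·(19.3 − T_b) = 9.8·(29.0 − T_b)
T_b = (20.2·19.3 − 9.8·29.0) / (20.2 − 9.8) = 105.66 / 10.4 = 10.160 °C ≈ 10.2 °C.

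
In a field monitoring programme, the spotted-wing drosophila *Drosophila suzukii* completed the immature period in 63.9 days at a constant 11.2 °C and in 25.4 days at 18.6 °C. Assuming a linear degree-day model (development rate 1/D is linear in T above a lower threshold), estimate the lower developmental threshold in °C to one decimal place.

6.3 °C

Under the model K = D·(T − T_b), so D₁·(T₁ − T_b) = D₂·(T₂ − T_b).
63.9·(11.2 − T_b) = 25.4·(18.6 − T_b)
T_b = (63.9·11.2 − 25.4·18.6) / (63.9 − 25.4) = 243.24 / 38.5 = 6.318 °C ≈ 6.3 °C.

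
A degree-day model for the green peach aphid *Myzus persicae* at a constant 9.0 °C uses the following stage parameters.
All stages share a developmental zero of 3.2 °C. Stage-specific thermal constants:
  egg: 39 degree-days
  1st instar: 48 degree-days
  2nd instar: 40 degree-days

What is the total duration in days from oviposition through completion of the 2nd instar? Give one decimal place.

Daily accumulation at 9.0 °C = 9.0 − 3.2 = 5.8 DD/day.
Total K = 39 + 48 + 40 = 127 DD.
Total duration = 127 / 5.8 = 21.897 ≈ 21.9 days.

21.9 days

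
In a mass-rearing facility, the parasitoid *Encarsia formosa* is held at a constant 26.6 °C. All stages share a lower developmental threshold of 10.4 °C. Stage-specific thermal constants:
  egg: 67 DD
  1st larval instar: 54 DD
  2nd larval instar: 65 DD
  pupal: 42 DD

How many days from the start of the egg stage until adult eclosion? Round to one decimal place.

14.1 days

Daily accumulation at 26.6 °C = 26.6 − 10.4 = 16.2 DD/day.
Total K = 67 + 54 + 65 + 42 = 228 DD.
Total duration = 228 / 16.2 = 14.074 ≈ 14.1 days.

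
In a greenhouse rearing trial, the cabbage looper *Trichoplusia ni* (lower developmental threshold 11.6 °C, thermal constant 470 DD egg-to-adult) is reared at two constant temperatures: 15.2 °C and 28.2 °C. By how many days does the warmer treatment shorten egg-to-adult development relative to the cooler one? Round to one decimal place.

102.2 days

At 15.2 °C: 470 / (15.2 − 11.6) = 470 / 3.6 = 130.556 d.
At 28.2 °C: 470 / (28.2 − 11.6) = 470 / 16.6 = 28.313 d.
Difference = |130.556 − 28.313| = 102.242 ≈ 102.2 days.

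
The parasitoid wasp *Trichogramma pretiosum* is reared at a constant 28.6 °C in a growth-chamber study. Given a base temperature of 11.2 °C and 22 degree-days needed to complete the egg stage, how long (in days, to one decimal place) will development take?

Daily accumulation = 28.6 − 11.2 = 17.4 DD/day.
Duration = 22 / 17.4 = 1.264 ≈ 1.3 days.

1.3 days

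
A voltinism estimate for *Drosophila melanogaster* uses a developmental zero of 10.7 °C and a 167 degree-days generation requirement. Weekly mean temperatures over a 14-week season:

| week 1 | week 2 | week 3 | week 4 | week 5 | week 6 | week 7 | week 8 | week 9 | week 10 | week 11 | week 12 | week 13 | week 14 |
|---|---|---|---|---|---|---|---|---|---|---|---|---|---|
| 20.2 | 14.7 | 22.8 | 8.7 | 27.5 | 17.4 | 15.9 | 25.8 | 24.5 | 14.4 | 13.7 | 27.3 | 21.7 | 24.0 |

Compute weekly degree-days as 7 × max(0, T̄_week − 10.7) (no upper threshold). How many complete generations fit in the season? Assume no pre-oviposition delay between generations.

Weekly DD (7 × max(0, T̄ − 10.7)): 66.5, 28.0, 84.7, 0.0, 117.6, 46.9, 36.4, 105.7, 96.6, 25.9, 21.0, 116.2, 77.0, 93.1.
Season total = 915.6 DD.
Complete generations = ⌊915.6 / 167⌋ = 5.

5 generations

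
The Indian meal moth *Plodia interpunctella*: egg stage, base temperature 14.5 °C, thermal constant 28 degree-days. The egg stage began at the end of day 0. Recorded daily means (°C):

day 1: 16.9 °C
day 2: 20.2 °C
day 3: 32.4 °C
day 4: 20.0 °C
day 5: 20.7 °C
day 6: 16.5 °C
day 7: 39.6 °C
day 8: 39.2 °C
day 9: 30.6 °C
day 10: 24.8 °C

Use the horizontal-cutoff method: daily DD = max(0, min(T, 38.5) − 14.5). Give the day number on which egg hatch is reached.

day 4

Daily DD above 14.5 °C (capped at 24.0): 2.4, 5.7, 17.9, 5.5, 6.2, 2.0, 24.0, 24.0, 16.1, 10.3.
Cumulative: 2.4, 8.1, 26.0, 31.5, 37.7, 39.7, 63.7, 87.7, 103.8, 114.1.
The total first reaches 28 DD on day 4.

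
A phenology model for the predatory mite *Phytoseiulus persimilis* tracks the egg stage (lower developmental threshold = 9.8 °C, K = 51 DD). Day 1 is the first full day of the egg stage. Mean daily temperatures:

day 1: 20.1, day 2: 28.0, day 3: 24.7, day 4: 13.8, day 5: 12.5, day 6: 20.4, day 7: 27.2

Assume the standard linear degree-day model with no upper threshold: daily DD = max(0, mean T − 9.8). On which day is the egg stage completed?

day 6

Daily DD above 9.8 °C: 10.3, 18.2, 14.9, 4.0, 2.7, 10.6, 17.4.
Cumulative: 10.3, 28.5, 43.4, 47.4, 50.1, 60.7, 78.1.
The total first reaches 51 DD on day 6.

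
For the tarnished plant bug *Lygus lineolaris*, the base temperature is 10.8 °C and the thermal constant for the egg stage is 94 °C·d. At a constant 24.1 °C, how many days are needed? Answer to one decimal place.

7.1 days

Daily accumulation = 24.1 − 10.8 = 13.3 DD/day.
Duration = 94 / 13.3 = 7.068 ≈ 7.1 days.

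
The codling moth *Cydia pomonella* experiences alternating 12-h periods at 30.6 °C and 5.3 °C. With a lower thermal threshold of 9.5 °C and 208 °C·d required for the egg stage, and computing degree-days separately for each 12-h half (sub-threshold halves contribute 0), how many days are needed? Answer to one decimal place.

Day half: max(0, 30.6 − 9.5) × 0.5 = 21.1 × 0.5 = 10.55 DD.
Night half: max(0, 5.3 − 9.5) × 0.5 = 0.0 × 0.5 = 0.00 DD.
Per 24 h: 10.55 DD/day.
Duration = 208 / 10.55 = 19.716 ≈ 19.7 days.

19.7 days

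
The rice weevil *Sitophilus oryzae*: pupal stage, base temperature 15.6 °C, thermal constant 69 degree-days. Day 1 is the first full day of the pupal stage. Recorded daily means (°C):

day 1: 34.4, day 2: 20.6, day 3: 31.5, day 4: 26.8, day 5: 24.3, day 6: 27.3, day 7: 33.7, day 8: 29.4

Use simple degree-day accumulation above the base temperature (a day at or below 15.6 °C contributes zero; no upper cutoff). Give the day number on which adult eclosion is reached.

Daily DD above 15.6 °C: 18.8, 5.0, 15.9, 11.2, 8.7, 11.7, 18.1, 13.8.
Cumulative: 18.8, 23.8, 39.7, 50.9, 59.6, 71.3, 89.4, 103.2.
The total first reaches 69 DD on day 6.

day 6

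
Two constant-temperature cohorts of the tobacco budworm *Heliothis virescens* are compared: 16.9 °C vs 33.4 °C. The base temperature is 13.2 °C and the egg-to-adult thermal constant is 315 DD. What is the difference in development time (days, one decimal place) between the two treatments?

69.5 days

At 16.9 °C: 315 / (16.9 − 13.2) = 315 / 3.7 = 85.135 d.
At 33.4 °C: 315 / (33.4 − 13.2) = 315 / 20.2 = 15.594 d.
Difference = |85.135 − 15.594| = 69.541 ≈ 69.5 days.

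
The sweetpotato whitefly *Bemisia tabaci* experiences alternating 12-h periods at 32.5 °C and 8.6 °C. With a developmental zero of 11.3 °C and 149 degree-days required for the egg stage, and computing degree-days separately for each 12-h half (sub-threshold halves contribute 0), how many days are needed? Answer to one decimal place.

Day half: max(0, 32.5 − 11.3) × 0.5 = 21.2 × 0.5 = 10.60 DD.
Night half: max(0, 8.6 − 11.3) × 0.5 = 0.0 × 0.5 = 0.00 DD.
Per 24 h: 10.60 DD/day.
Duration = 149 / 10.60 = 14.057 ≈ 14.1 days.

14.1 days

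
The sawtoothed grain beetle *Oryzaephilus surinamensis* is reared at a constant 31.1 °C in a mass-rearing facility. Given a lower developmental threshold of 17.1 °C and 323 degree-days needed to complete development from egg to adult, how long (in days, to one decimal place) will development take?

23.1 days

Daily accumulation = 31.1 − 17.1 = 14.0 DD/day.
Duration = 323 / 14.0 = 23.071 ≈ 23.1 days.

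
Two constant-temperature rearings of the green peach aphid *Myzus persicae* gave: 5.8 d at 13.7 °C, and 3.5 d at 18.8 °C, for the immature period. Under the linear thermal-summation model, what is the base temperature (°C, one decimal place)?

Linear rate model ⇒ the product D·(T − T_b) is constant across temperatures.
5.8·(13.7 − T_b) = 3.5·(18.8 − T_b)
T_b = (5.8·13.7 − 3.5·18.8) / (5.8 − 3.5) = 13.66 / 2.3 = 5.939 °C ≈ 5.9 °C.

5.9 °C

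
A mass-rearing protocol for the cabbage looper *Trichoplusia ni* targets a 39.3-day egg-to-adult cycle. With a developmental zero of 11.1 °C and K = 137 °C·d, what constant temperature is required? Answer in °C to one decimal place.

14.6 °C

Required daily accumulation = 137 / 39.3 = 3.486 DD/day.
T = T_base + 3.486 = 11.1 + 3.486 = 14.586 ≈ 14.6 °C.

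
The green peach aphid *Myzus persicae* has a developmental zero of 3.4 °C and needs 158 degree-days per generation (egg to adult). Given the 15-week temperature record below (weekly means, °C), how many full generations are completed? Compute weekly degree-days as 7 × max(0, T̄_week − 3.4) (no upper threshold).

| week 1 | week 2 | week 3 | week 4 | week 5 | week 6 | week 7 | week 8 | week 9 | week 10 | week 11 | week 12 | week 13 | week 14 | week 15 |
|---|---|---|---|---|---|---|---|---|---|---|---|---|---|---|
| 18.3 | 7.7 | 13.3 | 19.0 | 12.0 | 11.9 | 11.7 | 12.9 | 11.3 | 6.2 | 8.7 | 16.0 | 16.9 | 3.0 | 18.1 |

6 generations

Weekly DD (7 × max(0, T̄ − 3.4)): 104.3, 30.1, 69.3, 109.2, 60.2, 59.5, 58.1, 66.5, 55.3, 19.6, 37.1, 88.2, 94.5, 0.0, 102.9.
Season total = 954.8 DD.
Complete generations = ⌊954.8 / 158⌋ = 6.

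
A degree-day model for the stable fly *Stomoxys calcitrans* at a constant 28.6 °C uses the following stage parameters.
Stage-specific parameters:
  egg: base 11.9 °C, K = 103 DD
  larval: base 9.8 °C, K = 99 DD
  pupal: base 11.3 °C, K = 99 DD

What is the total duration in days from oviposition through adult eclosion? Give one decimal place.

egg: 103 / (28.6 − 11.9) = 103 / 16.7 = 6.168 d.
larval: 99 / (28.6 − 9.8) = 99 / 18.8 = 5.266 d.
pupal: 99 / (28.6 − 11.3) = 99 / 17.3 = 5.723 d.
Sum = 17.156 ≈ 17.2 days.

17.2 days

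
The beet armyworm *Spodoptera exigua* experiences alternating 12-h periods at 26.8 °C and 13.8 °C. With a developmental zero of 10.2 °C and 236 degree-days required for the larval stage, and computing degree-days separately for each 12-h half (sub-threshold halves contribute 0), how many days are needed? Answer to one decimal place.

23.4 days

Day half: max(0, 26.8 − 10.2) × 0.5 = 16.6 × 0.5 = 8.30 DD.
Night half: max(0, 13.8 − 10.2) × 0.5 = 3.6 × 0.5 = 1.80 DD.
Per 24 h: 10.10 DD/day.
Duration = 236 / 10.10 = 23.366 ≈ 23.4 days.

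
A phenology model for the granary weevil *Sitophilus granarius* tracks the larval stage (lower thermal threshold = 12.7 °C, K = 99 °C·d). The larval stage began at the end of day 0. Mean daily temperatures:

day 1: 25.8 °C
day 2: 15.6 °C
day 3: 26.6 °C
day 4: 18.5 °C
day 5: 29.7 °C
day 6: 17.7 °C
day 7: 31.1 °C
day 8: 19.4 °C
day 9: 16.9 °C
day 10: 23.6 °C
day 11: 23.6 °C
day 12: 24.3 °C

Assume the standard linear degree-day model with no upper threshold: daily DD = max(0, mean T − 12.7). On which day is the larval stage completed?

day 11

Daily DD above 12.7 °C: 13.1, 2.9, 13.9, 5.8, 17.0, 5.0, 18.4, 6.7, 4.2, 10.9, 10.9, 11.6.
Cumulative: 13.1, 16.0, 29.9, 35.7, 52.7, 57.7, 76.1, 82.8, 87.0, 97.9, 108.8, 120.4.
The total first reaches 99 DD on day 11.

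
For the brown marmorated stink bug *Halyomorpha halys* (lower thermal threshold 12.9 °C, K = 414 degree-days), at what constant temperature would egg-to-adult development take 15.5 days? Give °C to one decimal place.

Required daily accumulation = 414 / 15.5 = 26.710 DD/day.
T = T_base + 26.710 = 12.9 + 26.710 = 39.610 ≈ 39.6 °C.

39.6 °C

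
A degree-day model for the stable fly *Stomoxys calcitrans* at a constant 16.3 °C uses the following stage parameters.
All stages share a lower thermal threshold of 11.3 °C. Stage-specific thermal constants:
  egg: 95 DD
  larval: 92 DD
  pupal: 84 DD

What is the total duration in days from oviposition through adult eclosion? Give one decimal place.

Daily accumulation at 16.3 °C = 16.3 − 11.3 = 5.0 DD/day.
Total K = 95 + 92 + 84 = 271 DD.
Total duration = 271 / 5.0 = 54.200 ≈ 54.2 days.

54.2 days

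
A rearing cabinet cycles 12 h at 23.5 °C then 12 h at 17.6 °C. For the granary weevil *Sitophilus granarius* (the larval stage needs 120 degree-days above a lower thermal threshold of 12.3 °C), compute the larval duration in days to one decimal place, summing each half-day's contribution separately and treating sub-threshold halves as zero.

Day half: max(0, 23.5 − 12.3) × 0.5 = 11.2 × 0.5 = 5.60 DD.
Night half: max(0, 17.6 − 12.3) × 0.5 = 5.3 × 0.5 = 2.65 DD.
Per 24 h: 8.25 DD/day.
Duration = 120 / 8.25 = 14.545 ≈ 14.5 days.

14.5 days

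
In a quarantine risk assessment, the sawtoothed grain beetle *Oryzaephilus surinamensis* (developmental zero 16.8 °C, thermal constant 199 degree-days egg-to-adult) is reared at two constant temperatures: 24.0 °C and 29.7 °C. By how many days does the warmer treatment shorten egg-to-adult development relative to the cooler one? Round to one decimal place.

At 24.0 °C: 199 / (24.0 − 16.8) = 199 / 7.2 = 27.639 d.
At 29.7 °C: 199 / (29.7 − 16.8) = 199 / 12.9 = 15.426 d.
Difference = |27.639 − 15.426| = 12.213 ≈ 12.2 days.

12.2 days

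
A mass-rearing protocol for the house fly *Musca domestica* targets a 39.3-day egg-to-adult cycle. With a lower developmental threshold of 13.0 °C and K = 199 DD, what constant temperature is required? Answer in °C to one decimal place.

Required daily accumulation = 199 / 39.3 = 5.064 DD/day.
T = T_base + 5.064 = 13.0 + 5.064 = 18.064 ≈ 18.1 °C.

18.1 °C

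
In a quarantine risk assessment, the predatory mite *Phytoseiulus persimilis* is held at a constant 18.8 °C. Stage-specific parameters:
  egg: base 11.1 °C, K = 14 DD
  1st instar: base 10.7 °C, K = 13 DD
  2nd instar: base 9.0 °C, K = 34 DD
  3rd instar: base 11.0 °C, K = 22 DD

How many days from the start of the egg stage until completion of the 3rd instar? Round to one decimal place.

egg: 14 / (18.8 − 11.1) = 14 / 7.7 = 1.818 d.
1st instar: 13 / (18.8 − 10.7) = 13 / 8.1 = 1.605 d.
2nd instar: 34 / (18.8 − 9.0) = 34 / 9.8 = 3.469 d.
3rd instar: 22 / (18.8 − 11.0) = 22 / 7.8 = 2.821 d.
Sum = 9.713 ≈ 9.7 days.

9.7 days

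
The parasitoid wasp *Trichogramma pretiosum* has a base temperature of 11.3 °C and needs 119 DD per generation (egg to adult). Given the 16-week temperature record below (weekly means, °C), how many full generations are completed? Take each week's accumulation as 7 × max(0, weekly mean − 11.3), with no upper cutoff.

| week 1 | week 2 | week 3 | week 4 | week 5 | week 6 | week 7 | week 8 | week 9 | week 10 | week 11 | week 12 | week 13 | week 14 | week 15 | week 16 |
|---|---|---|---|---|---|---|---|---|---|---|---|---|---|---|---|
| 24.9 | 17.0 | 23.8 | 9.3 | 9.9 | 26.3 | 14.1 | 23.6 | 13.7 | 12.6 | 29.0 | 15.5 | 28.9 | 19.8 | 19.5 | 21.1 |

Weekly DD (7 × max(0, T̄ − 11.3)): 95.2, 39.9, 87.5, 0.0, 0.0, 105.0, 19.6, 86.1, 16.8, 9.1, 123.9, 29.4, 123.2, 59.5, 57.4, 68.6.
Season total = 921.2 DD.
Complete generations = ⌊921.2 / 119⌋ = 7.

7 generations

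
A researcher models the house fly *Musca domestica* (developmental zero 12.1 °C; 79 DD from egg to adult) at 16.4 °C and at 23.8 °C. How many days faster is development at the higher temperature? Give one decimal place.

At 16.4 °C: 79 / (16.4 − 12.1) = 79 / 4.3 = 18.372 d.
At 23.8 °C: 79 / (23.8 − 12.1) = 79 / 11.7 = 6.752 d.
Difference = |18.372 − 6.752| = 11.620 ≈ 11.6 days.

11.6 days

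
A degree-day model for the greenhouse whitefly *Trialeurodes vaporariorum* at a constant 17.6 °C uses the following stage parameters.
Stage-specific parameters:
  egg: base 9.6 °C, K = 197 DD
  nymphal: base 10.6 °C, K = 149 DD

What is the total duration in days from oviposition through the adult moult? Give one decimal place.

45.9 days

egg: 197 / (17.6 − 9.6) = 197 / 8.0 = 24.625 d.
nymphal: 149 / (17.6 − 10.6) = 149 / 7.0 = 21.286 d.
Sum = 45.911 ≈ 45.9 days.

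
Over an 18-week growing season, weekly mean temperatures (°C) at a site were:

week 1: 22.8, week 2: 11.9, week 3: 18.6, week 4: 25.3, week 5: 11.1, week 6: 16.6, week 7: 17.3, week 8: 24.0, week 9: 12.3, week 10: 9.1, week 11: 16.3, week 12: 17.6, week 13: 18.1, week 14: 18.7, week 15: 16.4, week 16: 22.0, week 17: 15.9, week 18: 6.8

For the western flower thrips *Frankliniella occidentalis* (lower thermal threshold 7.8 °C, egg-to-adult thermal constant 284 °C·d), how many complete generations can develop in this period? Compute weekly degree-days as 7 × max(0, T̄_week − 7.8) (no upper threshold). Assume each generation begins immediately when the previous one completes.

Weekly DD (7 × max(0, T̄ − 7.8)): 105.0, 28.7, 75.6, 122.5, 23.1, 61.6, 66.5, 113.4, 31.5, 9.1, 59.5, 68.6, 72.1, 76.3, 60.2, 99.4, 56.7, 0.0.
Season total = 1129.8 DD.
Complete generations = ⌊1129.8 / 284⌋ = 3.

3 generations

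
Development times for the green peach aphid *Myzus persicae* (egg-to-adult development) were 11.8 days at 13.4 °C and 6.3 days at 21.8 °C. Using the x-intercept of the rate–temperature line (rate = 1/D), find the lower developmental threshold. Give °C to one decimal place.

3.8 °C

Equal thermal constants: D₁(T₁ − T_b) = D₂(T₂ − T_b).
11.8·(13.4 − T_b) = 6.3·(21.8 − T_b)
T_b = (11.8·13.4 − 6.3·21.8) / (11.8 − 6.3) = 20.78 / 5.5 = 3.778 °C ≈ 3.8 °C.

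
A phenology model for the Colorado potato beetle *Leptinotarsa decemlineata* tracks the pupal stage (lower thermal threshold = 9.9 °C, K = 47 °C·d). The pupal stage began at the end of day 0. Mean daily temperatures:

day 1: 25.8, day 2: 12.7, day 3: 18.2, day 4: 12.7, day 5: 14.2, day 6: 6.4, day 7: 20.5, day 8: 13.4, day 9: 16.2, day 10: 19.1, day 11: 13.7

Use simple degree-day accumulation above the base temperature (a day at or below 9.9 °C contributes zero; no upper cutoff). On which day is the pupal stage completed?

day 8

Daily DD above 9.9 °C: 15.9, 2.8, 8.3, 2.8, 4.3, 0.0, 10.6, 3.5, 6.3, 9.2, 3.8.
Cumulative: 15.9, 18.7, 27.0, 29.8, 34.1, 34.1, 44.7, 48.2, 54.5, 63.7, 67.5.
The total first reaches 47 DD on day 8.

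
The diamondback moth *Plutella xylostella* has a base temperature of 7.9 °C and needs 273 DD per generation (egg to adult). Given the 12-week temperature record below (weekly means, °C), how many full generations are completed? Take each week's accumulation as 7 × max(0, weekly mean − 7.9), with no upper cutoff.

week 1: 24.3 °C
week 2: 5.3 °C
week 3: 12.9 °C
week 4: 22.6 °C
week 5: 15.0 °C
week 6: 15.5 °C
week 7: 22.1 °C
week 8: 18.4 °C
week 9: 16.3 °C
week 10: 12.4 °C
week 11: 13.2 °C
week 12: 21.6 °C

Weekly DD (7 × max(0, T̄ − 7.9)): 114.8, 0.0, 35.0, 102.9, 49.7, 53.2, 99.4, 73.5, 58.8, 31.5, 37.1, 95.9.
Season total = 751.8 DD.
Complete generations = ⌊751.8 / 273⌋ = 2.

2 generations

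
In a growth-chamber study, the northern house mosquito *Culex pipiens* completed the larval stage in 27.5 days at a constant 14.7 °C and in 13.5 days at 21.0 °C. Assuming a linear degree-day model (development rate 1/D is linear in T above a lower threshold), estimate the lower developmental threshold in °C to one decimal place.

8.6 °C

Equal thermal constants: D₁(T₁ − T_b) = D₂(T₂ − T_b).
27.5·(14.7 − T_b) = 13.5·(21.0 − T_b)
T_b = (27.5·14.7 − 13.5·21.0) / (27.5 − 13.5) = 120.75 / 14.0 = 8.625 °C ≈ 8.6 °C.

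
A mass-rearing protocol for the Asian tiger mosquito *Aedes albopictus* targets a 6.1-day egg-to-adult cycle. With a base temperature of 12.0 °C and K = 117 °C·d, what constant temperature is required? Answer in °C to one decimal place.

31.2 °C

Required daily accumulation = 117 / 6.1 = 19.180 DD/day.
T = T_base + 19.180 = 12.0 + 19.180 = 31.180 ≈ 31.2 °C.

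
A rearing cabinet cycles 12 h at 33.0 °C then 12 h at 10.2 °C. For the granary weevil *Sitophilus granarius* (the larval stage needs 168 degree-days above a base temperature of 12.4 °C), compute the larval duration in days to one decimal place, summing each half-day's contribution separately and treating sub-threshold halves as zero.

Day half: max(0, 33.0 − 12.4) × 0.5 = 20.6 × 0.5 = 10.30 DD.
Night half: max(0, 10.2 − 12.4) × 0.5 = 0.0 × 0.5 = 0.00 DD.
Per 24 h: 10.30 DD/day.
Duration = 168 / 10.30 = 16.311 ≈ 16.3 days.

16.3 days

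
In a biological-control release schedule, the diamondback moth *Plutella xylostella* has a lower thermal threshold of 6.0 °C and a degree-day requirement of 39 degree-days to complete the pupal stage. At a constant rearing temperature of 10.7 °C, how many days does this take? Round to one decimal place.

8.3 days

Daily accumulation = 10.7 − 6.0 = 4.7 DD/day.
Duration = 39 / 4.7 = 8.298 ≈ 8.3 days.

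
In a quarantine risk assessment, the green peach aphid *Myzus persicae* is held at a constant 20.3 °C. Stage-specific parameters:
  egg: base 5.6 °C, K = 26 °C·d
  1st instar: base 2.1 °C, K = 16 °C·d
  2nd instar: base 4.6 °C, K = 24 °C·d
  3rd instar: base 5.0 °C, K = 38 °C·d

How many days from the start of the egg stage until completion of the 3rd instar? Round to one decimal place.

egg: 26 / (20.3 − 5.6) = 26 / 14.7 = 1.769 d.
1st instar: 16 / (20.3 − 2.1) = 16 / 18.2 = 0.879 d.
2nd instar: 24 / (20.3 − 4.6) = 24 / 15.7 = 1.529 d.
3rd instar: 38 / (20.3 − 5.0) = 38 / 15.3 = 2.484 d.
Sum = 6.660 ≈ 6.7 days.

6.7 days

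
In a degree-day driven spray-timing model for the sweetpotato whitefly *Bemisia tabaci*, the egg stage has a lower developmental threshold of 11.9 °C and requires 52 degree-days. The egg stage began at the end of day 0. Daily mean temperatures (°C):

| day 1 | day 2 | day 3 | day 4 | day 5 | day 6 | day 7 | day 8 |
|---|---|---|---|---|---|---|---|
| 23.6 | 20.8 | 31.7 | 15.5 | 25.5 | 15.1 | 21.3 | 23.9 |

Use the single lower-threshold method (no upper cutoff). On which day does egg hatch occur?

Daily DD above 11.9 °C: 11.7, 8.9, 19.8, 3.6, 13.6, 3.2, 9.4, 12.0.
Cumulative: 11.7, 20.6, 40.4, 44.0, 57.6, 60.8, 70.2, 82.2.
The total first reaches 52 DD on day 5.

day 5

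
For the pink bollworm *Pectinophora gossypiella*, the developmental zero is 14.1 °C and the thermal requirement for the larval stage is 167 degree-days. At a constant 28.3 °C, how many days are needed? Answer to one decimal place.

Daily accumulation = 28.3 − 14.1 = 14.2 DD/day.
Duration = 167 / 14.2 = 11.761 ≈ 11.8 days.

11.8 days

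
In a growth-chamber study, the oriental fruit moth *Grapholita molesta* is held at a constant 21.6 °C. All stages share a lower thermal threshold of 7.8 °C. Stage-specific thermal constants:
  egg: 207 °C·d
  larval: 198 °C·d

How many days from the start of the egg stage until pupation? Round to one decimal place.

Daily accumulation at 21.6 °C = 21.6 − 7.8 = 13.8 DD/day.
Total K = 207 + 198 = 405 DD.
Total duration = 405 / 13.8 = 29.348 ≈ 29.3 days.

29.3 days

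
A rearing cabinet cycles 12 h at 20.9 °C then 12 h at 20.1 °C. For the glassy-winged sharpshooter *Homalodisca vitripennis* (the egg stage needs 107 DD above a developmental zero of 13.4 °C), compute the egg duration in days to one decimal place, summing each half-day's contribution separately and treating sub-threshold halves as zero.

Day half: max(0, 20.9 − 13.4) × 0.5 = 7.5 × 0.5 = 3.75 DD.
Night half: max(0, 20.1 − 13.4) × 0.5 = 6.7 × 0.5 = 3.35 DD.
Per 24 h: 7.10 DD/day.
Duration = 107 / 7.10 = 15.070 ≈ 15.1 days.

15.1 days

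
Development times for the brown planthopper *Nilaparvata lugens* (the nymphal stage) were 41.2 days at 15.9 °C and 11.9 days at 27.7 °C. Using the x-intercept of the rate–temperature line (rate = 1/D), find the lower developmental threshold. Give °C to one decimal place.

11.1 °C

Linear rate model ⇒ the product D·(T − T_b) is constant across temperatures.
41.2·(15.9 − T_b) = 11.9·(27.7 − T_b)
T_b = (41.2·15.9 − 11.9·27.7) / (41.2 − 11.9) = 325.45 / 29.3 = 11.108 °C ≈ 11.1 °C.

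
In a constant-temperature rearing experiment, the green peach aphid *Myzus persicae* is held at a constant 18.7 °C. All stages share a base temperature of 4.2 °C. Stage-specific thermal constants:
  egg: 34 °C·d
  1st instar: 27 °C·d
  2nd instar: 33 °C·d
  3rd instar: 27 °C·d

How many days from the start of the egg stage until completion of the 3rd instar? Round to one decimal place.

8.3 days

Daily accumulation at 18.7 °C = 18.7 − 4.2 = 14.5 DD/day.
Total K = 34 + 27 + 33 + 27 = 121 DD.
Total duration = 121 / 14.5 = 8.345 ≈ 8.3 days.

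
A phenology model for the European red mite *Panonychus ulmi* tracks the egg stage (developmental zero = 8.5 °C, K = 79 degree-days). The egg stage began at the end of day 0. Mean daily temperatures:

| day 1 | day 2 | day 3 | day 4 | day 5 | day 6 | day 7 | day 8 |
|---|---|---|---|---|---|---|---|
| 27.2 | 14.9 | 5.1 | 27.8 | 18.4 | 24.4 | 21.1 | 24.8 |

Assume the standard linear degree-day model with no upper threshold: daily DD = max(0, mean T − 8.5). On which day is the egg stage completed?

Daily DD above 8.5 °C: 18.7, 6.4, 0.0, 19.3, 9.9, 15.9, 12.6, 16.3.
Cumulative: 18.7, 25.1, 25.1, 44.4, 54.3, 70.2, 82.8, 99.1.
The total first reaches 79 DD on day 7.

day 7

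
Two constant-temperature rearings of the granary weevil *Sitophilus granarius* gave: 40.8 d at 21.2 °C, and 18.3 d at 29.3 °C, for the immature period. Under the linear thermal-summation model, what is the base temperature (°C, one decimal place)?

14.6 °C

Under the model K = D·(T − T_b), so D₁·(T₁ − T_b) = D₂·(T₂ − T_b).
40.8·(21.2 − T_b) = 18.3·(29.3 − T_b)
T_b = (40.8·21.2 − 18.3·29.3) / (40.8 − 18.3) = 328.77 / 22.5 = 14.612 °C ≈ 14.6 °C.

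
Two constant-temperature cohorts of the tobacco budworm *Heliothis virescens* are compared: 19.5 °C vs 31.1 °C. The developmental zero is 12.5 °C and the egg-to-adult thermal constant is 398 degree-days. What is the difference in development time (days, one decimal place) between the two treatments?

At 19.5 °C: 398 / (19.5 − 12.5) = 398 / 7.0 = 56.857 d.
At 31.1 °C: 398 / (31.1 − 12.5) = 398 / 18.6 = 21.398 d.
Difference = |56.857 − 21.398| = 35.459 ≈ 35.5 days.

35.5 days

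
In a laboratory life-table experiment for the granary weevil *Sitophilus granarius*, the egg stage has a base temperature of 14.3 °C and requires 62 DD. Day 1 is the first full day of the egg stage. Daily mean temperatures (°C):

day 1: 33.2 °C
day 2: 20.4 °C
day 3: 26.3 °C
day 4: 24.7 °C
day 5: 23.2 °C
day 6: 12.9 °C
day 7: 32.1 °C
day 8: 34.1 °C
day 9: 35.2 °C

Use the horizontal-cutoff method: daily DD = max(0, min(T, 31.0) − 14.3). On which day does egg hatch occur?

day 7

Daily DD above 14.3 °C (capped at 16.7): 16.7, 6.1, 12.0, 10.4, 8.9, 0.0, 16.7, 16.7, 16.7.
Cumulative: 16.7, 22.8, 34.8, 45.2, 54.1, 54.1, 70.8, 87.5, 104.2.
The total first reaches 62 DD on day 7.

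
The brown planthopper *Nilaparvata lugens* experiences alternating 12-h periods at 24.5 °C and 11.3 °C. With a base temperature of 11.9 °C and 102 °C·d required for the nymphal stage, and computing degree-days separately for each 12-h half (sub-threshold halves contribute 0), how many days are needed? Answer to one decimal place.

16.2 days

Day half: max(0, 24.5 − 11.9) × 0.5 = 12.6 × 0.5 = 6.30 DD.
Night half: max(0, 11.3 − 11.9) × 0.5 = 0.0 × 0.5 = 0.00 DD.
Per 24 h: 6.30 DD/day.
Duration = 102 / 6.30 = 16.190 ≈ 16.2 days.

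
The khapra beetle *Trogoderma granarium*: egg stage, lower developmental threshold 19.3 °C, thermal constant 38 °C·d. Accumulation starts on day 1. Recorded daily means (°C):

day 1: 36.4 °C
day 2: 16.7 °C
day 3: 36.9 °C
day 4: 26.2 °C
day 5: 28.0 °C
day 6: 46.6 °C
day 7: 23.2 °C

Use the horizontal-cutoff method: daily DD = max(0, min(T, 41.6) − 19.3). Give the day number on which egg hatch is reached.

day 4

Daily DD above 19.3 °C (capped at 22.3): 17.1, 0.0, 17.6, 6.9, 8.7, 22.3, 3.9.
Cumulative: 17.1, 17.1, 34.7, 41.6, 50.3, 72.6, 76.5.
The total first reaches 38 DD on day 4.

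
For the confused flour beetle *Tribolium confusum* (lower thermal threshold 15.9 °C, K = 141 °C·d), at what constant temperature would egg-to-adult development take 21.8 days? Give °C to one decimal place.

Required daily accumulation = 141 / 21.8 = 6.468 DD/day.
T = T_base + 6.468 = 15.9 + 6.468 = 22.368 ≈ 22.4 °C.

22.4 °C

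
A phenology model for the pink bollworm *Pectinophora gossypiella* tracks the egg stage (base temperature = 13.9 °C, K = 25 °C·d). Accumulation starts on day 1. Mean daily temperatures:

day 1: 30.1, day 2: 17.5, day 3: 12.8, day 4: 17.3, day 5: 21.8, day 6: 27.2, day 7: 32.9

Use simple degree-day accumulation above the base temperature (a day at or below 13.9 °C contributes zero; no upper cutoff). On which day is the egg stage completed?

day 5

Daily DD above 13.9 °C: 16.2, 3.6, 0.0, 3.4, 7.9, 13.3, 19.0.
Cumulative: 16.2, 19.8, 19.8, 23.2, 31.1, 44.4, 63.4.
The total first reaches 25 DD on day 5.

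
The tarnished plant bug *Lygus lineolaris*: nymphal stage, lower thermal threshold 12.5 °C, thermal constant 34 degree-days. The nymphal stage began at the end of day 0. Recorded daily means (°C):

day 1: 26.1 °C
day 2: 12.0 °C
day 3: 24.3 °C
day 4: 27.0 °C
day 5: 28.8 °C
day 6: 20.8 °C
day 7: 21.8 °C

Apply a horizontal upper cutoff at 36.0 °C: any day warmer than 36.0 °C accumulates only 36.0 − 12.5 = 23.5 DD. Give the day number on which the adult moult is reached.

Daily DD above 12.5 °C (capped at 23.5): 13.6, 0.0, 11.8, 14.5, 16.3, 8.3, 9.3.
Cumulative: 13.6, 13.6, 25.4, 39.9, 56.2, 64.5, 73.8.
The total first reaches 34 DD on day 4.

day 4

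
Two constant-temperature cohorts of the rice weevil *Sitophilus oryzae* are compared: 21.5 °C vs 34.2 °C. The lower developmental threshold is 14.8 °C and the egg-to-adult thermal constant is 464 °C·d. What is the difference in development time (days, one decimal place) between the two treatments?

At 21.5 °C: 464 / (21.5 − 14.8) = 464 / 6.7 = 69.254 d.
At 34.2 °C: 464 / (34.2 − 14.8) = 464 / 19.4 = 23.918 d.
Difference = |69.254 − 23.918| = 45.336 ≈ 45.3 days.

45.3 days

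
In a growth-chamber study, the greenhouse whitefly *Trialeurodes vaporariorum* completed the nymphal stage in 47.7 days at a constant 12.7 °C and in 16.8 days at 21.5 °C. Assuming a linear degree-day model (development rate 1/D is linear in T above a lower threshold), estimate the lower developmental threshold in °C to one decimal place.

Linear rate model ⇒ the product D·(T − T_b) is constant across temperatures.
47.7·(12.7 − T_b) = 16.8·(21.5 − T_b)
T_b = (47.7·12.7 − 16.8·21.5) / (47.7 − 16.8) = 244.59 / 30.9 = 7.916 °C ≈ 7.9 °C.

7.9 °C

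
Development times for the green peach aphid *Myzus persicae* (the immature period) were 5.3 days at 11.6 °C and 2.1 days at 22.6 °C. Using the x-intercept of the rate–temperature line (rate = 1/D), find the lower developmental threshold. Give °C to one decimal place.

Linear rate model ⇒ the product D·(T − T_b) is constant across temperatures.
5.3·(11.6 − T_b) = 2.1·(22.6 − T_b)
T_b = (5.3·11.6 − 2.1·22.6) / (5.3 − 2.1) = 14.02 / 3.2 = 4.381 °C ≈ 4.4 °C.

4.4 °C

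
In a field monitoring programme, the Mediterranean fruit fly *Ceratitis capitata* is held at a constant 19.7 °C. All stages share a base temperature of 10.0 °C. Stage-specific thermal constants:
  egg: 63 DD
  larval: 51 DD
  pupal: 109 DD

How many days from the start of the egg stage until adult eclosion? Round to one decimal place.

Daily accumulation at 19.7 °C = 19.7 − 10.0 = 9.7 DD/day.
Total K = 63 + 51 + 109 = 223 DD.
Total duration = 223 / 9.7 = 22.990 ≈ 23.0 days.

23.0 days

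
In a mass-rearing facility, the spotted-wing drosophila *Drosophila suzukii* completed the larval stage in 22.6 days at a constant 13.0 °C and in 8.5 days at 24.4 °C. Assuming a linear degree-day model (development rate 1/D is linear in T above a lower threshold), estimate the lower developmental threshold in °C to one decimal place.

6.1 °C

Under the model K = D·(T − T_b), so D₁·(T₁ − T_b) = D₂·(T₂ − T_b).
22.6·(13.0 − T_b) = 8.5·(24.4 − T_b)
T_b = (22.6·13.0 − 8.5·24.4) / (22.6 − 8.5) = 86.40 / 14.1 = 6.128 °C ≈ 6.1 °C.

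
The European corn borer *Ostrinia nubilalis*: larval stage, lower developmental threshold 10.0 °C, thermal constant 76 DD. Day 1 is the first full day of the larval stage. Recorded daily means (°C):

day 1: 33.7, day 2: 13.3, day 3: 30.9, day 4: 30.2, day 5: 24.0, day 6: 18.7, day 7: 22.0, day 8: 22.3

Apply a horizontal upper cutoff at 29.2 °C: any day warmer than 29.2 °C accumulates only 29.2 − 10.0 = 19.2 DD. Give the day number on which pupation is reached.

day 6

Daily DD above 10.0 °C (capped at 19.2): 19.2, 3.3, 19.2, 19.2, 14.0, 8.7, 12.0, 12.3.
Cumulative: 19.2, 22.5, 41.7, 60.9, 74.9, 83.6, 95.6, 107.9.
The total first reaches 76 DD on day 6.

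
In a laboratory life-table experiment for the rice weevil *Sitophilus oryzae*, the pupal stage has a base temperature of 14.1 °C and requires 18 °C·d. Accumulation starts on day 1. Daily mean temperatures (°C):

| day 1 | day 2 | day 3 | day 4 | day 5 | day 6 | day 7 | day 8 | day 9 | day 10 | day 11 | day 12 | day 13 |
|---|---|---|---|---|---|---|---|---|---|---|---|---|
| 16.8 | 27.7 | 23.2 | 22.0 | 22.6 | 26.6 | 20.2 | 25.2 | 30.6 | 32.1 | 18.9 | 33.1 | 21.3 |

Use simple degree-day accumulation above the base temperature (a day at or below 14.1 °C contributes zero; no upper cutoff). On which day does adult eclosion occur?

day 3

Daily DD above 14.1 °C: 2.7, 13.6, 9.1, 7.9, 8.5, 12.5, 6.1, 11.1, 16.5, 18.0, 4.8, 19.0, 7.2.
Cumulative: 2.7, 16.3, 25.4, 33.3, 41.8, 54.3, 60.4, 71.5, 88.0, 106.0, 110.8, 129.8, 137.0.
The total first reaches 18 DD on day 3.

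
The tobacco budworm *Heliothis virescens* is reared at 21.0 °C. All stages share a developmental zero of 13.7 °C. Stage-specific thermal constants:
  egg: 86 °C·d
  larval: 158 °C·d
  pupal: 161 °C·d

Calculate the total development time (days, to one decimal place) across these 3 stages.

Daily accumulation at 21.0 °C = 21.0 − 13.7 = 7.3 DD/day.
Total K = 86 + 158 + 161 = 405 DD.
Total duration = 405 / 7.3 = 55.479 ≈ 55.5 days.

55.5 days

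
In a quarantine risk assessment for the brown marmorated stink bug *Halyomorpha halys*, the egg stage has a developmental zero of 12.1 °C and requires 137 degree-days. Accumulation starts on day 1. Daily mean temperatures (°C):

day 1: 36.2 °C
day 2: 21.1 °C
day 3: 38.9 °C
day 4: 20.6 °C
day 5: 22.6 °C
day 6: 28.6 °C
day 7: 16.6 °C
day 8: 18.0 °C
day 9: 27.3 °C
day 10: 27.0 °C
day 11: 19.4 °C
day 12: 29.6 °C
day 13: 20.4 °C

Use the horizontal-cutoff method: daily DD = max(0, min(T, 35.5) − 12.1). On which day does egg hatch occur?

day 11

Daily DD above 12.1 °C (capped at 23.4): 23.4, 9.0, 23.4, 8.5, 10.5, 16.5, 4.5, 5.9, 15.2, 14.9, 7.3, 17.5, 8.3.
Cumulative: 23.4, 32.4, 55.8, 64.3, 74.8, 91.3, 95.8, 101.7, 116.9, 131.8, 139.1, 156.6, 164.9.
The total first reaches 137 DD on day 11.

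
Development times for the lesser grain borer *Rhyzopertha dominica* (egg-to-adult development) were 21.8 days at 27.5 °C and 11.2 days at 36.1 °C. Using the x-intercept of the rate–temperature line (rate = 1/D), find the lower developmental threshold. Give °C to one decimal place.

18.4 °C

Under the model K = D·(T − T_b), so D₁·(T₁ − T_b) = D₂·(T₂ − T_b).
21.8·(27.5 − T_b) = 11.2·(36.1 − T_b)
T_b = (21.8·27.5 − 11.2·36.1) / (21.8 − 11.2) = 195.18 / 10.6 = 18.413 °C ≈ 18.4 °C.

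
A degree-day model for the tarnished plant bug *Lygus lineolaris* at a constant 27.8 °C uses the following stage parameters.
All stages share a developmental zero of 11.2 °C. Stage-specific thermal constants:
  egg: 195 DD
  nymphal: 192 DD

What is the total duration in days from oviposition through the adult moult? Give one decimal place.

23.3 days

Daily accumulation at 27.8 °C = 27.8 − 11.2 = 16.6 DD/day.
Total K = 195 + 192 = 387 DD.
Total duration = 387 / 16.6 = 23.313 ≈ 23.3 days.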